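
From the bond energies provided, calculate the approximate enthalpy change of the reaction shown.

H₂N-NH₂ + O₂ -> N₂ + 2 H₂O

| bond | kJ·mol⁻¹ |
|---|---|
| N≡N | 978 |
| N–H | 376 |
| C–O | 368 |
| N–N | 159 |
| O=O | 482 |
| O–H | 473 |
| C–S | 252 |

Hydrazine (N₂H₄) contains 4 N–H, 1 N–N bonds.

Bonds broken (reactants):
  N–H: 4 × 376 = 1504
  N–N: 1 × 159 = 159
  O=O: 1 × 482 = 482
  Σ(broken) = 2145 kJ
Bonds formed (products):
  N≡N: 1 × 978 = 978
  O–H: 4 × 473 = 1892
  Σ(formed) = 2870 kJ
ΔH = Σ(broken) − Σ(formed) = 2145 − 2870 = −725 kJ

ΔH ≈ −725 kJ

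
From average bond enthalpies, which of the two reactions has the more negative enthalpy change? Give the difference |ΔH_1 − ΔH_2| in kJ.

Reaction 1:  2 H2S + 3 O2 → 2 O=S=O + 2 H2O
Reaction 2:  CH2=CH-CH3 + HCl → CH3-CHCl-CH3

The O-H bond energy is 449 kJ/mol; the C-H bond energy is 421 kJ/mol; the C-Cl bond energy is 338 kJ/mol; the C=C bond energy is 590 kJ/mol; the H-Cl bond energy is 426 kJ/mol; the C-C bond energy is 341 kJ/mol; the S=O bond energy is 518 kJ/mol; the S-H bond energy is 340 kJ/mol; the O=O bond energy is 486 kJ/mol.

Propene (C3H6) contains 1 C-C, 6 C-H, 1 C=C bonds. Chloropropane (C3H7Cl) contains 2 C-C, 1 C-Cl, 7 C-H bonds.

Reaction 1, by 966 kJ

Reaction 1:
  Bonds broken (reactants):
    O=O: 3 × 486 = 1458
    S-H: 4 × 340 = 1360
    Σ(broken) = 2818 kJ
  Bonds formed (products):
    O-H: 4 × 449 = 1796
    S=O: 4 × 518 = 2072
    Σ(formed) = 3868 kJ
  ΔH_1 = 2818 − 3868 = −1050 kJ
Reaction 2:
  Bonds broken (reactants):
    C-C: 1 × 341 = 341
    C-H: 6 × 421 = 2526
    C=C: 1 × 590 = 590
    H-Cl: 1 × 426 = 426
    Σ(broken) = 3883 kJ
  Bonds formed (products):
    C-C: 2 × 341 = 682
    C-Cl: 1 × 338 = 338
    C-H: 7 × 421 = 2947
    Σ(formed) = 3967 kJ
  ΔH_2 = 3883 − 3967 = −84 kJ
ΔH_1 − ΔH_2 = −966 kJ, so reaction 1 has the more negative ΔH; |ΔH_1 − ΔH_2| = 966 kJ.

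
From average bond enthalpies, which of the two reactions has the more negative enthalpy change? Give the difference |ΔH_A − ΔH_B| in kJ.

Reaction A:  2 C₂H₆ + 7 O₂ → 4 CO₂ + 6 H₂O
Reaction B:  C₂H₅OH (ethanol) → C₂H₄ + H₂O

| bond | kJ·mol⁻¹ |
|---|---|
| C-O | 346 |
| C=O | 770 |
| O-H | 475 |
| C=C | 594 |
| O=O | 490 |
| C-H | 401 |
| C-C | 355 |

Reaction A:
  Bonds broken (reactants):
    C-C: 2 × 355 = 710
    C-H: 12 × 401 = 4812
    O=O: 7 × 490 = 3430
    Σ(broken) = 8952 kJ
  Bonds formed (products):
    C=O: 8 × 770 = 6160
    O-H: 12 × 475 = 5700
    Σ(formed) = 11860 kJ
  ΔH_A = 8952 − 11860 = −2908 kJ
Reaction B:
  Bonds broken (reactants):
    C-C: 1 × 355 = 355
    C-H: 5 × 401 = 2005
    C-O: 1 × 346 = 346
    O-H: 1 × 475 = 475
    Σ(broken) = 3181 kJ
  Bonds formed (products):
    C-H: 4 × 401 = 1604
    C=C: 1 × 594 = 594
    O-H: 2 × 475 = 950
    Σ(formed) = 3148 kJ
  ΔH_B = 3181 − 3148 = +33 kJ
ΔH_A − ΔH_B = −2941 kJ, so reaction A has the more negative ΔH; |ΔH_A − ΔH_B| = 2941 kJ.

Reaction A, by 2941 kJ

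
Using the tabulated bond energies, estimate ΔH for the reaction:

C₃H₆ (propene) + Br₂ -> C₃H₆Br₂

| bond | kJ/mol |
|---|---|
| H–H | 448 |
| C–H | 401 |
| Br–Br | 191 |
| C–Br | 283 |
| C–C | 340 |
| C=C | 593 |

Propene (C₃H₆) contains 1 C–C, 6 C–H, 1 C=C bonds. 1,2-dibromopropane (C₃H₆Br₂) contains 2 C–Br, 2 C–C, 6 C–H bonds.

ΔH ≈ −122 kJ

Bonds broken (reactants):
  Br–Br: 1 × 191 = 191
  C–C: 1 × 340 = 340
  C–H: 6 × 401 = 2406
  C=C: 1 × 593 = 593
  Σ(broken) = 3530 kJ
Bonds formed (products):
  C–Br: 2 × 283 = 566
  C–C: 2 × 340 = 680
  C–H: 6 × 401 = 2406
  Σ(formed) = 3652 kJ
ΔH = Σ(broken) − Σ(formed) = 3530 − 3652 = −122 kJ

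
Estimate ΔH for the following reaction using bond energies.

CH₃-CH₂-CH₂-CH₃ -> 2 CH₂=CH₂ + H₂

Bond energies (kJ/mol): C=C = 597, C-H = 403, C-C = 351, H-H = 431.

ΔH ≈ +234 kJ

Bonds broken (reactants):
  C-C: 3 × 351 = 1053
  C-H: 10 × 403 = 4030
  Σ(broken) = 5083 kJ
Bonds formed (products):
  C-H: 8 × 403 = 3224
  C=C: 2 × 597 = 1194
  H-H: 1 × 431 = 431
  Σ(formed) = 4849 kJ
ΔH = Σ(broken) − Σ(formed) = 5083 − 4849 = +234 kJ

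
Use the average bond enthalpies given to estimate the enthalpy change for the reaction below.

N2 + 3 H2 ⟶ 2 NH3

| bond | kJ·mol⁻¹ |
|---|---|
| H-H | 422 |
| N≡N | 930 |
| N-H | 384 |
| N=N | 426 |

Bonds broken (reactants):
  H-H: 3 × 422 = 1266
  N≡N: 1 × 930 = 930
  Σ(broken) = 2196 kJ
Bonds formed (products):
  N-H: 6 × 384 = 2304
  Σ(formed) = 2304 kJ
ΔH = Σ(broken) − Σ(formed) = 2196 − 2304 = −108 kJ

ΔH ≈ −108 kJ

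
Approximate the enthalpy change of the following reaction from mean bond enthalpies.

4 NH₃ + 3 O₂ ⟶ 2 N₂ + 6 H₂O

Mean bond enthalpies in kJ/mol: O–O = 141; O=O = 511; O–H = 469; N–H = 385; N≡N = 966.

Bonds broken (reactants):
  N–H: 12 × 385 = 4620
  O=O: 3 × 511 = 1533
  Σ(broken) = 6153 kJ
Bonds formed (products):
  N≡N: 2 × 966 = 1932
  O–H: 12 × 469 = 5628
  Σ(formed) = 7560 kJ
ΔH = Σ(broken) − Σ(formed) = 6153 − 7560 = −1407 kJ

ΔH ≈ −1407 kJ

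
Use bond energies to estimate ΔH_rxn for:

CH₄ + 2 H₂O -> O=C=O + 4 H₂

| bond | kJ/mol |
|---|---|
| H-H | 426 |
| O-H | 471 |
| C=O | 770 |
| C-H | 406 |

ΔH ≈ +264 kJ

Bonds broken (reactants):
  C-H: 4 × 406 = 1624
  O-H: 4 × 471 = 1884
  Σ(broken) = 3508 kJ
Bonds formed (products):
  C=O: 2 × 770 = 1540
  H-H: 4 × 426 = 1704
  Σ(formed) = 3244 kJ
ΔH = Σ(broken) − Σ(formed) = 3508 − 3244 = +264 kJ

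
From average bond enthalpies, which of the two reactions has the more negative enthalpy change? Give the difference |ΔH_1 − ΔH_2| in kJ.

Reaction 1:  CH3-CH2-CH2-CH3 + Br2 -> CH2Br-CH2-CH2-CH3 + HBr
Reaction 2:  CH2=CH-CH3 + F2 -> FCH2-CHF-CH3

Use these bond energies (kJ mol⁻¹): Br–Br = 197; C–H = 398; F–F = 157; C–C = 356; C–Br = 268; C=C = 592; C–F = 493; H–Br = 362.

Reaction 2, by 558 kJ

Reaction 1:
  Bonds broken (reactants):
    Br–Br: 1 × 197 = 197
    C–C: 3 × 356 = 1068
    C–H: 10 × 398 = 3980
    Σ(broken) = 5245 kJ
  Bonds formed (products):
    C–Br: 1 × 268 = 268
    C–C: 3 × 356 = 1068
    C–H: 9 × 398 = 3582
    H–Br: 1 × 362 = 362
    Σ(formed) = 5280 kJ
  ΔH_1 = 5245 − 5280 = −35 kJ
Reaction 2:
  Bonds broken (reactants):
    C–C: 1 × 356 = 356
    C–H: 6 × 398 = 2388
    C=C: 1 × 592 = 592
    F–F: 1 × 157 = 157
    Σ(broken) = 3493 kJ
  Bonds formed (products):
    C–C: 2 × 356 = 712
    C–F: 2 × 493 = 986
    C–H: 6 × 398 = 2388
    Σ(formed) = 4086 kJ
  ΔH_2 = 3493 − 4086 = −593 kJ
ΔH_1 − ΔH_2 = +558 kJ, so reaction 2 has the more negative ΔH; |ΔH_1 − ΔH_2| = 558 kJ.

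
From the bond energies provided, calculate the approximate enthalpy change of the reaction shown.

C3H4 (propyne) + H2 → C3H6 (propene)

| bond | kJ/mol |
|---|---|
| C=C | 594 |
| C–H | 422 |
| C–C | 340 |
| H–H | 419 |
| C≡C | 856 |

Bonds broken (reactants):
  C≡C: 1 × 856 = 856
  C–C: 1 × 340 = 340
  C–H: 4 × 422 = 1688
  H–H: 1 × 419 = 419
  Σ(broken) = 3303 kJ
Bonds formed (products):
  C–C: 1 × 340 = 340
  C–H: 6 × 422 = 2532
  C=C: 1 × 594 = 594
  Σ(formed) = 3466 kJ
ΔH = Σ(broken) − Σ(formed) = 3303 − 3466 = −163 kJ

ΔH ≈ −163 kJ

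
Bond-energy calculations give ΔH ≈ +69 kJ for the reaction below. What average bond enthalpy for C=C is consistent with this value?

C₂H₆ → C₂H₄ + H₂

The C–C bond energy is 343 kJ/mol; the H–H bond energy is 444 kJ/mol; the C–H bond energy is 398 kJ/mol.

D(C=C) ≈ 626 kJ/mol

Let D be the C=C bond energy.
Σ(broken) = 1×343 + 6×398 = 2731
Σ(formed) = 4×398 + 1×D + 1×444 = 2036 + D
ΔH = Σ(broken) − Σ(formed) = (2731) − (2036 + D) = +695 − D
Setting this equal to +69 kJ gives D = 626 kJ/mol.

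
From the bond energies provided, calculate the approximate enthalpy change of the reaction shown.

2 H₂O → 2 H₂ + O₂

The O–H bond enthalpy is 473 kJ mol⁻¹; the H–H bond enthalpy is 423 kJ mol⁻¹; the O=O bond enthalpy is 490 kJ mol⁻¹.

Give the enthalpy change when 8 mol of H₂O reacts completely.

Bonds broken (reactants):
  O–H: 4 × 473 = 1892
  Σ(broken) = 1892 kJ
Bonds formed (products):
  H–H: 2 × 423 = 846
  O=O: 1 × 490 = 490
  Σ(formed) = 1336 kJ
ΔH = Σ(broken) − Σ(formed) = 1892 − 1336 = +556 kJ
For 4× the reaction as written: 4 × (+556) = +2224 kJ

ΔH = +2224 kJ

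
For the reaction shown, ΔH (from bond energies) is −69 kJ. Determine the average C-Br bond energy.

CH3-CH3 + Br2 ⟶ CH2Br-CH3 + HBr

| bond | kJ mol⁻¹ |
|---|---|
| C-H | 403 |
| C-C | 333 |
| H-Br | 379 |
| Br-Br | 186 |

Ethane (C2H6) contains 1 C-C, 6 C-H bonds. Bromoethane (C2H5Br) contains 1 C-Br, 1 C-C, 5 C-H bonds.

Let D be the C-Br bond energy.
Σ(broken) = 1×186 + 1×333 + 6×403 = 2937
Σ(formed) = 1×D + 1×333 + 5×403 + 1×379 = 2727 + D
ΔH = Σ(broken) − Σ(formed) = (2937) − (2727 + D) = +210 − D
Setting this equal to −69 kJ gives D = 279 kJ/mol.

D(C-Br) ≈ 279 kJ/mol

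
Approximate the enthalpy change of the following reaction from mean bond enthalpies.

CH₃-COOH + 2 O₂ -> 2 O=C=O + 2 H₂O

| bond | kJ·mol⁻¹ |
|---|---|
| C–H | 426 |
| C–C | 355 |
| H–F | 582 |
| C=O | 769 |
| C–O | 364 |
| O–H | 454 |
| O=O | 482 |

ΔH ≈ −708 kJ

Bonds broken (reactants):
  C–C: 1 × 355 = 355
  C–H: 3 × 426 = 1278
  C–O: 1 × 364 = 364
  C=O: 1 × 769 = 769
  O–H: 1 × 454 = 454
  O=O: 2 × 482 = 964
  Σ(broken) = 4184 kJ
Bonds formed (products):
  C=O: 4 × 769 = 3076
  O–H: 4 × 454 = 1816
  Σ(formed) = 4892 kJ
ΔH = Σ(broken) − Σ(formed) = 4184 − 4892 = −708 kJ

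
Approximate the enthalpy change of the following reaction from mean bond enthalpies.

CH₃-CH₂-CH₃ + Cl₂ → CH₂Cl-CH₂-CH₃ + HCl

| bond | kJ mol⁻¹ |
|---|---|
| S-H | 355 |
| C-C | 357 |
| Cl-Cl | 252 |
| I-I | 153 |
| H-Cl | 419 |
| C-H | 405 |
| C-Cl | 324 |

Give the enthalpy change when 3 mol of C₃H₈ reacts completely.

ΔH = −258 kJ

Bonds broken (reactants):
  C-C: 2 × 357 = 714
  C-H: 8 × 405 = 3240
  Cl-Cl: 1 × 252 = 252
  Σ(broken) = 4206 kJ
Bonds formed (products):
  C-C: 2 × 357 = 714
  C-Cl: 1 × 324 = 324
  C-H: 7 × 405 = 2835
  H-Cl: 1 × 419 = 419
  Σ(formed) = 4292 kJ
ΔH = Σ(broken) − Σ(formed) = 4206 − 4292 = −86 kJ
For 3× the reaction as written: 3 × (−86) = −258 kJ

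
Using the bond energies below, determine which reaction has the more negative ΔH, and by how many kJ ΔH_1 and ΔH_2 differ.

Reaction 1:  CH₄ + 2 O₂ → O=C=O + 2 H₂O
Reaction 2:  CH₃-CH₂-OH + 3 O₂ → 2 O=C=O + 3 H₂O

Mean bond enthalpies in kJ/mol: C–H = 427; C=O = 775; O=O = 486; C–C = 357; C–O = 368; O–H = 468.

Reaction 1:
  Bonds broken (reactants):
    C–H: 4 × 427 = 1708
    O=O: 2 × 486 = 972
    Σ(broken) = 2680 kJ
  Bonds formed (products):
    C=O: 2 × 775 = 1550
    O–H: 4 × 468 = 1872
    Σ(formed) = 3422 kJ
  ΔH_1 = 2680 − 3422 = −742 kJ
Reaction 2:
  Bonds broken (reactants):
    C–C: 1 × 357 = 357
    C–H: 5 × 427 = 2135
    C–O: 1 × 368 = 368
    O–H: 1 × 468 = 468
    O=O: 3 × 486 = 1458
    Σ(broken) = 4786 kJ
  Bonds formed (products):
    C=O: 4 × 775 = 3100
    O–H: 6 × 468 = 2808
    Σ(formed) = 5908 kJ
  ΔH_2 = 4786 − 5908 = −1122 kJ
ΔH_1 − ΔH_2 = +380 kJ, so reaction 2 has the more negative ΔH; |ΔH_1 − ΔH_2| = 380 kJ.

Reaction 2, by 380 kJ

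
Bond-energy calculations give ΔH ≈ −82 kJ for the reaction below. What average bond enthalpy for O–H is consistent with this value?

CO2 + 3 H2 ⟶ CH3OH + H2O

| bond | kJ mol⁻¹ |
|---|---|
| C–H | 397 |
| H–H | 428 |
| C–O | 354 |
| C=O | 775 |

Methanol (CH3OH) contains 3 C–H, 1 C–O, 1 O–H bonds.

D(O–H) ≈ 457 kJ/mol

Let D be the O–H bond energy.
Σ(broken) = 2×775 + 3×428 = 2834
Σ(formed) = 3×397 + 1×354 + 3×D = 1545 + 3D
ΔH = Σ(broken) − Σ(formed) = (2834) − (1545 + 3D) = +1289 − 3D
Setting this equal to −82 kJ gives 3D = 1371, so D = 457 kJ/mol.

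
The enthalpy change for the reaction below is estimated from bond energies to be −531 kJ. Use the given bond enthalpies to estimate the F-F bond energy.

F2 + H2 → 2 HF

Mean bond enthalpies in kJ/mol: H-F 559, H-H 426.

Let D be the F-F bond energy.
Σ(broken) = 1×D + 1×426 = 426 + D
Σ(formed) = 2×559 = 1118
ΔH = Σ(broken) − Σ(formed) = (426 + D) − (1118) = −692 + D
Setting this equal to −531 kJ gives D = 161 kJ/mol.

D(F-F) ≈ 161 kJ/mol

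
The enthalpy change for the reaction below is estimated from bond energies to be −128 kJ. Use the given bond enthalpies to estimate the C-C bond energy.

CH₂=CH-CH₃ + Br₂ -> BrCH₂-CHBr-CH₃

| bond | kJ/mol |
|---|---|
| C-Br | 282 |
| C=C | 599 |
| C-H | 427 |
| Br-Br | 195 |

Let D be the C-C bond energy.
Σ(broken) = 1×195 + 1×D + 6×427 + 1×599 = 3356 + D
Σ(formed) = 2×282 + 2×D + 6×427 = 3126 + 2D
ΔH = Σ(broken) − Σ(formed) = (3356 + D) − (3126 + 2D) = +230 − D
Setting this equal to −128 kJ gives D = 358 kJ/mol.

D(C-C) ≈ 358 kJ/mol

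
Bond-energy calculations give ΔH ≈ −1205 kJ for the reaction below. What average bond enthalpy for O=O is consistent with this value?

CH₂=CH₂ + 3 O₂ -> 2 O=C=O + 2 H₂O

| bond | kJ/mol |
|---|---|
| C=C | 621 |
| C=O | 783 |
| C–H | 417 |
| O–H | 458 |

Let D be the O=O bond energy.
Σ(broken) = 4×417 + 1×621 + 3×D = 2289 + 3D
Σ(formed) = 4×783 + 4×458 = 4964
ΔH = Σ(broken) − Σ(formed) = (2289 + 3D) − (4964) = −2675 + 3D
Setting this equal to −1205 kJ gives 3D = 1470, so D = 490 kJ/mol.

D(O=O) ≈ 490 kJ/mol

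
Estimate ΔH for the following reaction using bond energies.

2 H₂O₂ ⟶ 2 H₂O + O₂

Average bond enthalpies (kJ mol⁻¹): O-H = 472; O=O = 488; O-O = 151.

Bonds broken (reactants):
  O-H: 4 × 472 = 1888
  O-O: 2 × 151 = 302
  Σ(broken) = 2190 kJ
Bonds formed (products):
  O-H: 4 × 472 = 1888
  O=O: 1 × 488 = 488
  Σ(formed) = 2376 kJ
ΔH = Σ(broken) − Σ(formed) = 2190 − 2376 = −186 kJ

ΔH ≈ −186 kJ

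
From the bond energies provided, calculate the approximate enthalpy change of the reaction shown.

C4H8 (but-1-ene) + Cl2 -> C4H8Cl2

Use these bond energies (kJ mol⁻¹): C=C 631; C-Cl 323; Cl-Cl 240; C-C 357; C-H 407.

ΔH ≈ −132 kJ

Bonds broken (reactants):
  C-C: 2 × 357 = 714
  C-H: 8 × 407 = 3256
  C=C: 1 × 631 = 631
  Cl-Cl: 1 × 240 = 240
  Σ(broken) = 4841 kJ
Bonds formed (products):
  C-C: 3 × 357 = 1071
  C-Cl: 2 × 323 = 646
  C-H: 8 × 407 = 3256
  Σ(formed) = 4973 kJ
ΔH = Σ(broken) − Σ(formed) = 4841 − 4973 = −132 kJ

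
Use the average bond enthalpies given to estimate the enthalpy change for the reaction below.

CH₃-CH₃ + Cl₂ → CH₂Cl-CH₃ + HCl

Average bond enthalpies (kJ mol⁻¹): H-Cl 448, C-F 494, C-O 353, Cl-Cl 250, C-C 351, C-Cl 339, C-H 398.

Bonds broken (reactants):
  C-C: 1 × 351 = 351
  C-H: 6 × 398 = 2388
  Cl-Cl: 1 × 250 = 250
  Σ(broken) = 2989 kJ
Bonds formed (products):
  C-C: 1 × 351 = 351
  C-Cl: 1 × 339 = 339
  C-H: 5 × 398 = 1990
  H-Cl: 1 × 448 = 448
  Σ(formed) = 3128 kJ
ΔH = Σ(broken) − Σ(formed) = 2989 − 3128 = −139 kJ

ΔH ≈ −139 kJ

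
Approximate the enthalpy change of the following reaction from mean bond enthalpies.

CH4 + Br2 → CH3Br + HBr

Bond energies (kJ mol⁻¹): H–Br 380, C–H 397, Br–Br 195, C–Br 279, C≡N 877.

Bonds broken (reactants):
  Br–Br: 1 × 195 = 195
  C–H: 4 × 397 = 1588
  Σ(broken) = 1783 kJ
Bonds formed (products):
  C–Br: 1 × 279 = 279
  C–H: 3 × 397 = 1191
  H–Br: 1 × 380 = 380
  Σ(formed) = 1850 kJ
ΔH = Σ(broken) − Σ(formed) = 1783 − 1850 = −67 kJ

ΔH ≈ −67 kJ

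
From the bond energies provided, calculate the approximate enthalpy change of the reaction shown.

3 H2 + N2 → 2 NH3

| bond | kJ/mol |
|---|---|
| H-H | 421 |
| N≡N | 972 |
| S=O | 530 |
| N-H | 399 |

Bonds broken (reactants):
  H-H: 3 × 421 = 1263
  N≡N: 1 × 972 = 972
  Σ(broken) = 2235 kJ
Bonds formed (products):
  N-H: 6 × 399 = 2394
  Σ(formed) = 2394 kJ
ΔH = Σ(broken) − Σ(formed) = 2235 − 2394 = −159 kJ

ΔH ≈ −159 kJ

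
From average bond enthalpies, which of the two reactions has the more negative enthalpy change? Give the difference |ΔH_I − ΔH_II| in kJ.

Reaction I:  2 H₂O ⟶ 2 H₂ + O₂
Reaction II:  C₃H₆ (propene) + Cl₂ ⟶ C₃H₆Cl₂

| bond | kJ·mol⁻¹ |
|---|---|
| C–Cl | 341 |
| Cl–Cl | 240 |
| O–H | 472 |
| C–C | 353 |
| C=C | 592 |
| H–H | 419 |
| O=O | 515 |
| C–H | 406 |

Reaction II, by 738 kJ

Reaction I:
  Bonds broken (reactants):
    O–H: 4 × 472 = 1888
    Σ(broken) = 1888 kJ
  Bonds formed (products):
    H–H: 2 × 419 = 838
    O=O: 1 × 515 = 515
    Σ(formed) = 1353 kJ
  ΔH_I = 1888 − 1353 = +535 kJ
Reaction II:
  Bonds broken (reactants):
    C–C: 1 × 353 = 353
    C–H: 6 × 406 = 2436
    C=C: 1 × 592 = 592
    Cl–Cl: 1 × 240 = 240
    Σ(broken) = 3621 kJ
  Bonds formed (products):
    C–C: 2 × 353 = 706
    C–Cl: 2 × 341 = 682
    C–H: 6 × 406 = 2436
    Σ(formed) = 3824 kJ
  ΔH_II = 3621 − 3824 = −203 kJ
ΔH_I − ΔH_II = +738 kJ, so reaction II has the more negative ΔH; |ΔH_I − ΔH_II| = 738 kJ.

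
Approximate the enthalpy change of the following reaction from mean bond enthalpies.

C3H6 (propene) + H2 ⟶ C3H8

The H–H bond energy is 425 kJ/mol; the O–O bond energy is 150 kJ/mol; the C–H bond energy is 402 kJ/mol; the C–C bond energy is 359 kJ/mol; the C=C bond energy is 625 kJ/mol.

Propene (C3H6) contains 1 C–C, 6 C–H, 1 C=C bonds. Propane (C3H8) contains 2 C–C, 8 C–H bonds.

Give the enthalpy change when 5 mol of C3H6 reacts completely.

Bonds broken (reactants):
  C–C: 1 × 359 = 359
  C–H: 6 × 402 = 2412
  C=C: 1 × 625 = 625
  H–H: 1 × 425 = 425
  Σ(broken) = 3821 kJ
Bonds formed (products):
  C–C: 2 × 359 = 718
  C–H: 8 × 402 = 3216
  Σ(formed) = 3934 kJ
ΔH = Σ(broken) − Σ(formed) = 3821 − 3934 = −113 kJ
For 5× the reaction as written: 5 × (−113) = −565 kJ

ΔH = −565 kJ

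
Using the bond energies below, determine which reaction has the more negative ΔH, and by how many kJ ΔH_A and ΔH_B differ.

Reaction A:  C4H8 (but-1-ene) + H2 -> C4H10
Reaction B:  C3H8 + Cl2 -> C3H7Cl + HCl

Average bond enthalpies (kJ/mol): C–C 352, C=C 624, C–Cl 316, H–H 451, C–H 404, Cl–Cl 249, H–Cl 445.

Reaction B, by 23 kJ

Reaction A:
  Bonds broken (reactants):
    C–C: 2 × 352 = 704
    C–H: 8 × 404 = 3232
    C=C: 1 × 624 = 624
    H–H: 1 × 451 = 451
    Σ(broken) = 5011 kJ
  Bonds formed (products):
    C–C: 3 × 352 = 1056
    C–H: 10 × 404 = 4040
    Σ(formed) = 5096 kJ
  ΔH_A = 5011 − 5096 = −85 kJ
Reaction B:
  Bonds broken (reactants):
    C–C: 2 × 352 = 704
    C–H: 8 × 404 = 3232
    Cl–Cl: 1 × 249 = 249
    Σ(broken) = 4185 kJ
  Bonds formed (products):
    C–C: 2 × 352 = 704
    C–Cl: 1 × 316 = 316
    C–H: 7 × 404 = 2828
    H–Cl: 1 × 445 = 445
    Σ(formed) = 4293 kJ
  ΔH_B = 4185 − 4293 = −108 kJ
ΔH_A − ΔH_B = +23 kJ, so reaction B has the more negative ΔH; |ΔH_A − ΔH_B| = 23 kJ.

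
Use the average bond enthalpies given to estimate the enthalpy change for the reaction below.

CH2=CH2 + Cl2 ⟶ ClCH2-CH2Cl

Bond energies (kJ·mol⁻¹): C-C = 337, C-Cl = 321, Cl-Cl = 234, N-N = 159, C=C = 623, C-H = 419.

ΔH ≈ −122 kJ

Bonds broken (reactants):
  C-H: 4 × 419 = 1676
  C=C: 1 × 623 = 623
  Cl-Cl: 1 × 234 = 234
  Σ(broken) = 2533 kJ
Bonds formed (products):
  C-C: 1 × 337 = 337
  C-Cl: 2 × 321 = 642
  C-H: 4 × 419 = 1676
  Σ(formed) = 2655 kJ
ΔH = Σ(broken) − Σ(formed) = 2533 − 2655 = −122 kJ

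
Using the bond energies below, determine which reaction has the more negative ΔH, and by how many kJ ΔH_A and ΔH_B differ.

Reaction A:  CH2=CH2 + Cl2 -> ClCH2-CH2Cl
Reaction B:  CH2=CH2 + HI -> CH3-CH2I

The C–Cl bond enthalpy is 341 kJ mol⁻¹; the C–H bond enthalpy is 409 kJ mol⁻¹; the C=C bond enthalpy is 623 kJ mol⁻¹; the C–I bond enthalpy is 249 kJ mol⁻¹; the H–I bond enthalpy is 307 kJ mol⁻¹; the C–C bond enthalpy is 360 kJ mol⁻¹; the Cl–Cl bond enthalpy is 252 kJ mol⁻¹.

Reaction A, by 79 kJ

Reaction A:
  Bonds broken (reactants):
    C–H: 4 × 409 = 1636
    C=C: 1 × 623 = 623
    Cl–Cl: 1 × 252 = 252
    Σ(broken) = 2511 kJ
  Bonds formed (products):
    C–C: 1 × 360 = 360
    C–Cl: 2 × 341 = 682
    C–H: 4 × 409 = 1636
    Σ(formed) = 2678 kJ
  ΔH_A = 2511 − 2678 = −167 kJ
Reaction B:
  Bonds broken (reactants):
    C–H: 4 × 409 = 1636
    C=C: 1 × 623 = 623
    H–I: 1 × 307 = 307
    Σ(broken) = 2566 kJ
  Bonds formed (products):
    C–C: 1 × 360 = 360
    C–H: 5 × 409 = 2045
    C–I: 1 × 249 = 249
    Σ(formed) = 2654 kJ
  ΔH_B = 2566 − 2654 = −88 kJ
ΔH_A − ΔH_B = −79 kJ, so reaction A has the more negative ΔH; |ΔH_A − ΔH_B| = 79 kJ.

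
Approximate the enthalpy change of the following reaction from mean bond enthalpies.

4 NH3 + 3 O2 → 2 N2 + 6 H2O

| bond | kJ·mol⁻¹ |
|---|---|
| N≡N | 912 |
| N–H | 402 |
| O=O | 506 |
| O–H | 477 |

ΔH ≈ −1206 kJ

Bonds broken (reactants):
  N–H: 12 × 402 = 4824
  O=O: 3 × 506 = 1518
  Σ(broken) = 6342 kJ
Bonds formed (products):
  N≡N: 2 × 912 = 1824
  O–H: 12 × 477 = 5724
  Σ(formed) = 7548 kJ
ΔH = Σ(broken) − Σ(formed) = 6342 − 7548 = −1206 kJ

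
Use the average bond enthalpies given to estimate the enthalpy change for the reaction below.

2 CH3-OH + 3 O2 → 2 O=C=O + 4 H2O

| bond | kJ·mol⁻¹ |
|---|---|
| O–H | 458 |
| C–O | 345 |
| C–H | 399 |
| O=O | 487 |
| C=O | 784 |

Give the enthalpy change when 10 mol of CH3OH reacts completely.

Bonds broken (reactants):
  C–H: 6 × 399 = 2394
  C–O: 2 × 345 = 690
  O–H: 2 × 458 = 916
  O=O: 3 × 487 = 1461
  Σ(broken) = 5461 kJ
Bonds formed (products):
  C=O: 4 × 784 = 3136
  O–H: 8 × 458 = 3664
  Σ(formed) = 6800 kJ
ΔH = Σ(broken) − Σ(formed) = 5461 − 6800 = −1339 kJ
For 5× the reaction as written: 5 × (−1339) = −6695 kJ

ΔH = −6695 kJ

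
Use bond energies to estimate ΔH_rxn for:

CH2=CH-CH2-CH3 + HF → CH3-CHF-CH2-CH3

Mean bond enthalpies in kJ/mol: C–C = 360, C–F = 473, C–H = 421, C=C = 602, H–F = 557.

Bonds broken (reactants):
  C–C: 2 × 360 = 720
  C–H: 8 × 421 = 3368
  C=C: 1 × 602 = 602
  H–F: 1 × 557 = 557
  Σ(broken) = 5247 kJ
Bonds formed (products):
  C–C: 3 × 360 = 1080
  C–F: 1 × 473 = 473
  C–H: 9 × 421 = 3789
  Σ(formed) = 5342 kJ
ΔH = Σ(broken) − Σ(formed) = 5247 − 5342 = −95 kJ

ΔH ≈ −95 kJ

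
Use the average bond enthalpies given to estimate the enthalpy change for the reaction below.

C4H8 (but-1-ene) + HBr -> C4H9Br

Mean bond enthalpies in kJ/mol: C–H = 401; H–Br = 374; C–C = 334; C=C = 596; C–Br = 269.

ΔH ≈ −34 kJ

Bonds broken (reactants):
  C–C: 2 × 334 = 668
  C–H: 8 × 401 = 3208
  C=C: 1 × 596 = 596
  H–Br: 1 × 374 = 374
  Σ(broken) = 4846 kJ
Bonds formed (products):
  C–Br: 1 × 269 = 269
  C–C: 3 × 334 = 1002
  C–H: 9 × 401 = 3609
  Σ(formed) = 4880 kJ
ΔH = Σ(broken) − Σ(formed) = 4846 − 4880 = −34 kJ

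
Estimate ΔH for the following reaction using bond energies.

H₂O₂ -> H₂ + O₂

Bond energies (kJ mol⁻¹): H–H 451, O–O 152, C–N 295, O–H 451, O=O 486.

Bonds broken (reactants):
  O–H: 2 × 451 = 902
  O–O: 1 × 152 = 152
  Σ(broken) = 1054 kJ
Bonds formed (products):
  H–H: 1 × 451 = 451
  O=O: 1 × 486 = 486
  Σ(formed) = 937 kJ
ΔH = Σ(broken) − Σ(formed) = 1054 − 937 = +117 kJ

ΔH ≈ +117 kJ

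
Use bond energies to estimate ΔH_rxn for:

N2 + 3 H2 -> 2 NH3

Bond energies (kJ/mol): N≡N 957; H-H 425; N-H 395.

Bonds broken (reactants):
  H-H: 3 × 425 = 1275
  N≡N: 1 × 957 = 957
  Σ(broken) = 2232 kJ
Bonds formed (products):
  N-H: 6 × 395 = 2370
  Σ(formed) = 2370 kJ
ΔH = Σ(broken) − Σ(formed) = 2232 − 2370 = −138 kJ

ΔH ≈ −138 kJ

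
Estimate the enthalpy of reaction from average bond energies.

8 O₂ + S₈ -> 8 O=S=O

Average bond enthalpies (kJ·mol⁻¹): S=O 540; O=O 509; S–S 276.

ΔH ≈ −2360 kJ

Bonds broken (reactants):
  O=O: 8 × 509 = 4072
  S–S: 8 × 276 = 2208
  Σ(broken) = 6280 kJ
Bonds formed (products):
  S=O: 16 × 540 = 8640
  Σ(formed) = 8640 kJ
ΔH = Σ(broken) − Σ(formed) = 6280 − 8640 = −2360 kJ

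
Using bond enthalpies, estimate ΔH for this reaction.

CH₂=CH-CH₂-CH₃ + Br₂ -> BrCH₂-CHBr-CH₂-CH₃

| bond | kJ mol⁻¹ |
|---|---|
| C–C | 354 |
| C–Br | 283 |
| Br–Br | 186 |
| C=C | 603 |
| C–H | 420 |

Bonds broken (reactants):
  Br–Br: 1 × 186 = 186
  C–C: 2 × 354 = 708
  C–H: 8 × 420 = 3360
  C=C: 1 × 603 = 603
  Σ(broken) = 4857 kJ
Bonds formed (products):
  C–Br: 2 × 283 = 566
  C–C: 3 × 354 = 1062
  C–H: 8 × 420 = 3360
  Σ(formed) = 4988 kJ
ΔH = Σ(broken) − Σ(formed) = 4857 − 4988 = −131 kJ

ΔH ≈ −131 kJ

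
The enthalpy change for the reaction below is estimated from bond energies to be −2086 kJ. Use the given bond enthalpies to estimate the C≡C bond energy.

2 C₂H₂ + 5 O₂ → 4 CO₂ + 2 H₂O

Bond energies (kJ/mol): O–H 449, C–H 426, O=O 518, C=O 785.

D(C≡C) ≈ 848 kJ/mol

Let D be the C≡C bond energy.
Σ(broken) = 2×D + 4×426 + 5×518 = 4294 + 2D
Σ(formed) = 8×785 + 4×449 = 8076
ΔH = Σ(broken) − Σ(formed) = (4294 + 2D) − (8076) = −3782 + 2D
Setting this equal to −2086 kJ gives 2D = 1696, so D = 848 kJ/mol.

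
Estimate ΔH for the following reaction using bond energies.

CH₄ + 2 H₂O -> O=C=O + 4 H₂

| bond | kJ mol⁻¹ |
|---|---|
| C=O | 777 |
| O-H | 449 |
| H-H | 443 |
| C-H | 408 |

Bonds broken (reactants):
  C-H: 4 × 408 = 1632
  O-H: 4 × 449 = 1796
  Σ(broken) = 3428 kJ
Bonds formed (products):
  C=O: 2 × 777 = 1554
  H-H: 4 × 443 = 1772
  Σ(formed) = 3326 kJ
ΔH = Σ(broken) − Σ(formed) = 3428 − 3326 = +102 kJ

ΔH ≈ +102 kJ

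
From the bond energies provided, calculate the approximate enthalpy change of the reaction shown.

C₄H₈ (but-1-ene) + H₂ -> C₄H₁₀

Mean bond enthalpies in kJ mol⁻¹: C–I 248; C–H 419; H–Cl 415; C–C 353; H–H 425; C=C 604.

ΔH ≈ −162 kJ

Bonds broken (reactants):
  C–C: 2 × 353 = 706
  C–H: 8 × 419 = 3352
  C=C: 1 × 604 = 604
  H–H: 1 × 425 = 425
  Σ(broken) = 5087 kJ
Bonds formed (products):
  C–C: 3 × 353 = 1059
  C–H: 10 × 419 = 4190
  Σ(formed) = 5249 kJ
ΔH = Σ(broken) − Σ(formed) = 5087 − 5249 = −162 kJ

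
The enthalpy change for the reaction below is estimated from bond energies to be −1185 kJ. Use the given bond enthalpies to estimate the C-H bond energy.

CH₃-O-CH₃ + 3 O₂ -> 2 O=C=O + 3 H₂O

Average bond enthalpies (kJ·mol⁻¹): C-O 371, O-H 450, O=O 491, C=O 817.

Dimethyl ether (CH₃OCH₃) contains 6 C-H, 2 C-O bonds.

Let D be the C-H bond energy.
Σ(broken) = 6×D + 2×371 + 3×491 = 2215 + 6D
Σ(formed) = 4×817 + 6×450 = 5968
ΔH = Σ(broken) − Σ(formed) = (2215 + 6D) − (5968) = −3753 + 6D
Setting this equal to −1185 kJ gives 6D = 2568, so D = 428 kJ/mol.

D(C-H) ≈ 428 kJ/mol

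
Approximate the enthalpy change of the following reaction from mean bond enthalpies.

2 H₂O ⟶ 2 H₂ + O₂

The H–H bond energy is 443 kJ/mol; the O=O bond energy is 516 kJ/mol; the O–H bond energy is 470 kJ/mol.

Bonds broken (reactants):
  O–H: 4 × 470 = 1880
  Σ(broken) = 1880 kJ
Bonds formed (products):
  H–H: 2 × 443 = 886
  O=O: 1 × 516 = 516
  Σ(formed) = 1402 kJ
ΔH = Σ(broken) − Σ(formed) = 1880 − 1402 = +478 kJ

ΔH ≈ +478 kJ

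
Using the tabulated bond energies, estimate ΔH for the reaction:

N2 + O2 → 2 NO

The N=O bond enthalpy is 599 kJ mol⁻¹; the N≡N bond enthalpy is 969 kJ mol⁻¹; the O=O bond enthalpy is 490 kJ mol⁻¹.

ΔH ≈ +261 kJ

Bonds broken (reactants):
  N≡N: 1 × 969 = 969
  O=O: 1 × 490 = 490
  Σ(broken) = 1459 kJ
Bonds formed (products):
  N=O: 2 × 599 = 1198
  Σ(formed) = 1198 kJ
ΔH = Σ(broken) − Σ(formed) = 1459 − 1198 = +261 kJ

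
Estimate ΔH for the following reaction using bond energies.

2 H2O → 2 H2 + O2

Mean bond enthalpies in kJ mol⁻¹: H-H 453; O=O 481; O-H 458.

Bonds broken (reactants):
  O-H: 4 × 458 = 1832
  Σ(broken) = 1832 kJ
Bonds formed (products):
  H-H: 2 × 453 = 906
  O=O: 1 × 481 = 481
  Σ(formed) = 1387 kJ
ΔH = Σ(broken) − Σ(formed) = 1832 − 1387 = +445 kJ

ΔH ≈ +445 kJ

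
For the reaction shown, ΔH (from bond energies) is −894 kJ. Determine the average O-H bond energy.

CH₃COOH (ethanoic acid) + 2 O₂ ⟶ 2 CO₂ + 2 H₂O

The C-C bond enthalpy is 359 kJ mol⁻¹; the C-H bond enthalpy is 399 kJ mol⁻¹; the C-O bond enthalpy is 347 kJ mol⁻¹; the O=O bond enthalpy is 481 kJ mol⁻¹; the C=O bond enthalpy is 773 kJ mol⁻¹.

D(O-H) ≈ 480 kJ/mol

Let D be the O-H bond energy.
Σ(broken) = 1×359 + 3×399 + 1×347 + 1×773 + 1×D + 2×481 = 3638 + D
Σ(formed) = 4×773 + 4×D = 3092 + 4D
ΔH = Σ(broken) − Σ(formed) = (3638 + D) − (3092 + 4D) = +546 − 3D
Setting this equal to −894 kJ gives 3D = 1440, so D = 480 kJ/mol.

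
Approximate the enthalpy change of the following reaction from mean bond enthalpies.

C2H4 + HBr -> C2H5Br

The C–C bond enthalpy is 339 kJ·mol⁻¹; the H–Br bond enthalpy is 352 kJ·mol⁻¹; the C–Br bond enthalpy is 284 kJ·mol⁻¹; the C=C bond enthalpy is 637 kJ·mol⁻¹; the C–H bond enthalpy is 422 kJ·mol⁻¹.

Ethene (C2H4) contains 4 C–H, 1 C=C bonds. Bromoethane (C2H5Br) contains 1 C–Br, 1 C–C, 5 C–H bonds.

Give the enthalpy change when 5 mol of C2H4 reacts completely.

Bonds broken (reactants):
  C–H: 4 × 422 = 1688
  C=C: 1 × 637 = 637
  H–Br: 1 × 352 = 352
  Σ(broken) = 2677 kJ
Bonds formed (products):
  C–Br: 1 × 284 = 284
  C–C: 1 × 339 = 339
  C–H: 5 × 422 = 2110
  Σ(formed) = 2733 kJ
ΔH = Σ(broken) − Σ(formed) = 2677 − 2733 = −56 kJ
For 5× the reaction as written: 5 × (−56) = −280 kJ

ΔH = −280 kJ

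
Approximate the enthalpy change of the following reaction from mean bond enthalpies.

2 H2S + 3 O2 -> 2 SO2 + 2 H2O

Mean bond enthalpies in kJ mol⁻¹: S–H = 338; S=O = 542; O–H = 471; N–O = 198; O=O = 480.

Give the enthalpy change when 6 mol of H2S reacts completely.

Bonds broken (reactants):
  O=O: 3 × 480 = 1440
  S–H: 4 × 338 = 1352
  Σ(broken) = 2792 kJ
Bonds formed (products):
  O–H: 4 × 471 = 1884
  S=O: 4 × 542 = 2168
  Σ(formed) = 4052 kJ
ΔH = Σ(broken) − Σ(formed) = 2792 − 4052 = −1260 kJ
For 3× the reaction as written: 3 × (−1260) = −3780 kJ

ΔH = −3780 kJ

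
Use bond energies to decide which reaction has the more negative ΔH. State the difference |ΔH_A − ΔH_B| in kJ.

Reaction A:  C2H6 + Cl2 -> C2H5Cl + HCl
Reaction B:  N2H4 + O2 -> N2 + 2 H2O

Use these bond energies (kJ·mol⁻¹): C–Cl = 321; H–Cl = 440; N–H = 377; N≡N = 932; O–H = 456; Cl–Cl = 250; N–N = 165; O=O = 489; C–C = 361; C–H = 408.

Reaction B, by 491 kJ

Reaction A:
  Bonds broken (reactants):
    C–C: 1 × 361 = 361
    C–H: 6 × 408 = 2448
    Cl–Cl: 1 × 250 = 250
    Σ(broken) = 3059 kJ
  Bonds formed (products):
    C–C: 1 × 361 = 361
    C–Cl: 1 × 321 = 321
    C–H: 5 × 408 = 2040
    H–Cl: 1 × 440 = 440
    Σ(formed) = 3162 kJ
  ΔH_A = 3059 − 3162 = −103 kJ
Reaction B:
  Bonds broken (reactants):
    N–H: 4 × 377 = 1508
    N–N: 1 × 165 = 165
    O=O: 1 × 489 = 489
    Σ(broken) = 2162 kJ
  Bonds formed (products):
    N≡N: 1 × 932 = 932
    O–H: 4 × 456 = 1824
    Σ(formed) = 2756 kJ
  ΔH_B = 2162 − 2756 = −594 kJ
ΔH_A − ΔH_B = +491 kJ, so reaction B has the more negative ΔH; |ΔH_A − ΔH_B| = 491 kJ.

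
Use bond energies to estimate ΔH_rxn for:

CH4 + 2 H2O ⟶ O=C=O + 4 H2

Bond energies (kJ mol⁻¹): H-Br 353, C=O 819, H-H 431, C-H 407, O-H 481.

Bonds broken (reactants):
  C-H: 4 × 407 = 1628
  O-H: 4 × 481 = 1924
  Σ(broken) = 3552 kJ
Bonds formed (products):
  C=O: 2 × 819 = 1638
  H-H: 4 × 431 = 1724
  Σ(formed) = 3362 kJ
ΔH = Σ(broken) − Σ(formed) = 3552 − 3362 = +190 kJ

ΔH ≈ +190 kJ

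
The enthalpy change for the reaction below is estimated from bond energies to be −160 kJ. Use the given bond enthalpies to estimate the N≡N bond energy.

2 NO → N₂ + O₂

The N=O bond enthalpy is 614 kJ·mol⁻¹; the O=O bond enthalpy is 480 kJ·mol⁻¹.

D(N≡N) ≈ 908 kJ/mol

Let D be the N≡N bond energy.
Σ(broken) = 2×614 = 1228
Σ(formed) = 1×D + 1×480 = 480 + D
ΔH = Σ(broken) − Σ(formed) = (1228) − (480 + D) = +748 − D
Setting this equal to −160 kJ gives D = 908 kJ/mol.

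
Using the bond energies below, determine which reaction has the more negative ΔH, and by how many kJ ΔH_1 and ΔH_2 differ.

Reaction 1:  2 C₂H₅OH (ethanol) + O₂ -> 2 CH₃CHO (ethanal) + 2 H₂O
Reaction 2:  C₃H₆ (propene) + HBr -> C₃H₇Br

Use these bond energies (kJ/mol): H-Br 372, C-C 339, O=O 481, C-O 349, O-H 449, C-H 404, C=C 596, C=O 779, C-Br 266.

Reaction 1, by 428 kJ

Reaction 1:
  Bonds broken (reactants):
    C-C: 2 × 339 = 678
    C-H: 10 × 404 = 4040
    C-O: 2 × 349 = 698
    O-H: 2 × 449 = 898
    O=O: 1 × 481 = 481
    Σ(broken) = 6795 kJ
  Bonds formed (products):
    C-C: 2 × 339 = 678
    C-H: 8 × 404 = 3232
    C=O: 2 × 779 = 1558
    O-H: 4 × 449 = 1796
    Σ(formed) = 7264 kJ
  ΔH_1 = 6795 − 7264 = −469 kJ
Reaction 2:
  Bonds broken (reactants):
    C-C: 1 × 339 = 339
    C-H: 6 × 404 = 2424
    C=C: 1 × 596 = 596
    H-Br: 1 × 372 = 372
    Σ(broken) = 3731 kJ
  Bonds formed (products):
    C-Br: 1 × 266 = 266
    C-C: 2 × 339 = 678
    C-H: 7 × 404 = 2828
    Σ(formed) = 3772 kJ
  ΔH_2 = 3731 − 3772 = −41 kJ
ΔH_1 − ΔH_2 = −428 kJ, so reaction 1 has the more negative ΔH; |ΔH_1 − ΔH_2| = 428 kJ.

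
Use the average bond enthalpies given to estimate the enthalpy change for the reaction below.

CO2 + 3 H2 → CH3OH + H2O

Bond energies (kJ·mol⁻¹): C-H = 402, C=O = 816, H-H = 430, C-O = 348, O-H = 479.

Bonds broken (reactants):
  C=O: 2 × 816 = 1632
  H-H: 3 × 430 = 1290
  Σ(broken) = 2922 kJ
Bonds formed (products):
  C-H: 3 × 402 = 1206
  C-O: 1 × 348 = 348
  O-H: 3 × 479 = 1437
  Σ(formed) = 2991 kJ
ΔH = Σ(broken) − Σ(formed) = 2922 − 2991 = −69 kJ

ΔH ≈ −69 kJ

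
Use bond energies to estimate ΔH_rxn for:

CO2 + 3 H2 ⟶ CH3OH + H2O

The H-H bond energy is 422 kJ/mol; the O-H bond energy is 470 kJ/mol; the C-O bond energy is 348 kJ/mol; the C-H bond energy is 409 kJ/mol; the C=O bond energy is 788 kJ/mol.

ΔH ≈ −143 kJ

Bonds broken (reactants):
  C=O: 2 × 788 = 1576
  H-H: 3 × 422 = 1266
  Σ(broken) = 2842 kJ
Bonds formed (products):
  C-H: 3 × 409 = 1227
  C-O: 1 × 348 = 348
  O-H: 3 × 470 = 1410
  Σ(formed) = 2985 kJ
ΔH = Σ(broken) − Σ(formed) = 2842 − 2985 = −143 kJ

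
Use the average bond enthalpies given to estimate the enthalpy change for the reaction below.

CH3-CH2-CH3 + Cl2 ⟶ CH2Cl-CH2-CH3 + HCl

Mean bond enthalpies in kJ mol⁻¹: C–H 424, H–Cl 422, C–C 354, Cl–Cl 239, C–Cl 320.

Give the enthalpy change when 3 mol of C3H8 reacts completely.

Bonds broken (reactants):
  C–C: 2 × 354 = 708
  C–H: 8 × 424 = 3392
  Cl–Cl: 1 × 239 = 239
  Σ(broken) = 4339 kJ
Bonds formed (products):
  C–C: 2 × 354 = 708
  C–Cl: 1 × 320 = 320
  C–H: 7 × 424 = 2968
  H–Cl: 1 × 422 = 422
  Σ(formed) = 4418 kJ
ΔH = Σ(broken) − Σ(formed) = 4339 − 4418 = −79 kJ
For 3× the reaction as written: 3 × (−79) = −237 kJ

ΔH = −237 kJ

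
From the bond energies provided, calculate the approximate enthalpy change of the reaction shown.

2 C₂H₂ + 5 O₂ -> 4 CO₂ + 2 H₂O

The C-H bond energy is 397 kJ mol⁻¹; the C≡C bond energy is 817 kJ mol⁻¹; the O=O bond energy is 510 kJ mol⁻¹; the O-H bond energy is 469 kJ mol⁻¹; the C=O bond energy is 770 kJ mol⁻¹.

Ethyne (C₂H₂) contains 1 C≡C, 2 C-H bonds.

ΔH ≈ −2264 kJ

Bonds broken (reactants):
  C≡C: 2 × 817 = 1634
  C-H: 4 × 397 = 1588
  O=O: 5 × 510 = 2550
  Σ(broken) = 5772 kJ
Bonds formed (products):
  C=O: 8 × 770 = 6160
  O-H: 4 × 469 = 1876
  Σ(formed) = 8036 kJ
ΔH = Σ(broken) − Σ(formed) = 5772 − 8036 = −2264 kJ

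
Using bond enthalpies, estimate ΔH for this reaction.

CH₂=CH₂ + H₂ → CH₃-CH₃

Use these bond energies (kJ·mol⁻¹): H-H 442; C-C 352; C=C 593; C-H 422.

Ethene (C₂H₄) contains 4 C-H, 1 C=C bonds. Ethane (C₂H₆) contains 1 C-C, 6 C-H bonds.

ΔH ≈ −161 kJ

Bonds broken (reactants):
  C-H: 4 × 422 = 1688
  C=C: 1 × 593 = 593
  H-H: 1 × 442 = 442
  Σ(broken) = 2723 kJ
Bonds formed (products):
  C-C: 1 × 352 = 352
  C-H: 6 × 422 = 2532
  Σ(formed) = 2884 kJ
ΔH = Σ(broken) − Σ(formed) = 2723 − 2884 = −161 kJ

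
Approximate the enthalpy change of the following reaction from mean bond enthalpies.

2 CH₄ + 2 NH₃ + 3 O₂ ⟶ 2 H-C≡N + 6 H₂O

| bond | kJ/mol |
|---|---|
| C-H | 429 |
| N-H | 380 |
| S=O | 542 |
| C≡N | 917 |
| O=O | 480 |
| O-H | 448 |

Bonds broken (reactants):
  C-H: 8 × 429 = 3432
  N-H: 6 × 380 = 2280
  O=O: 3 × 480 = 1440
  Σ(broken) = 7152 kJ
Bonds formed (products):
  C≡N: 2 × 917 = 1834
  C-H: 2 × 429 = 858
  O-H: 12 × 448 = 5376
  Σ(formed) = 8068 kJ
ΔH = Σ(broken) − Σ(formed) = 7152 − 8068 = −916 kJ

ΔH ≈ −916 kJ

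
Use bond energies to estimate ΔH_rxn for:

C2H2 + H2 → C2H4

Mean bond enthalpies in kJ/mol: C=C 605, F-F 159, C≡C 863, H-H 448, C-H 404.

ΔH ≈ −102 kJ

Bonds broken (reactants):
  C≡C: 1 × 863 = 863
  C-H: 2 × 404 = 808
  H-H: 1 × 448 = 448
  Σ(broken) = 2119 kJ
Bonds formed (products):
  C-H: 4 × 404 = 1616
  C=C: 1 × 605 = 605
  Σ(formed) = 2221 kJ
ΔH = Σ(broken) − Σ(formed) = 2119 − 2221 = −102 kJ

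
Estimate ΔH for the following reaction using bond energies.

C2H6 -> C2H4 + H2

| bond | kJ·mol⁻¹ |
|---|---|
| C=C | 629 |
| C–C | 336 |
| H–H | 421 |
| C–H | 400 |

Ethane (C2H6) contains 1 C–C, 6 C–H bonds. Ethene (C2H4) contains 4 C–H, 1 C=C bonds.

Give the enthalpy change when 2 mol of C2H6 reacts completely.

Bonds broken (reactants):
  C–C: 1 × 336 = 336
  C–H: 6 × 400 = 2400
  Σ(broken) = 2736 kJ
Bonds formed (products):
  C–H: 4 × 400 = 1600
  C=C: 1 × 629 = 629
  H–H: 1 × 421 = 421
  Σ(formed) = 2650 kJ
ΔH = Σ(broken) − Σ(formed) = 2736 − 2650 = +86 kJ
For 2× the reaction as written: 2 × (+86) = +172 kJ

ΔH = +172 kJ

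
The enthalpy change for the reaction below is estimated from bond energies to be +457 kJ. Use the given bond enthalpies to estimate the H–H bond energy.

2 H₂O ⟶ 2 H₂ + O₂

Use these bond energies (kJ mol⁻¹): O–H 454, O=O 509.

Let D be the H–H bond energy.
Σ(broken) = 4×454 = 1816
Σ(formed) = 2×D + 1×509 = 509 + 2D
ΔH = Σ(broken) − Σ(formed) = (1816) − (509 + 2D) = +1307 − 2D
Setting this equal to +457 kJ gives 2D = 850, so D = 425 kJ/mol.

D(H–H) ≈ 425 kJ/mol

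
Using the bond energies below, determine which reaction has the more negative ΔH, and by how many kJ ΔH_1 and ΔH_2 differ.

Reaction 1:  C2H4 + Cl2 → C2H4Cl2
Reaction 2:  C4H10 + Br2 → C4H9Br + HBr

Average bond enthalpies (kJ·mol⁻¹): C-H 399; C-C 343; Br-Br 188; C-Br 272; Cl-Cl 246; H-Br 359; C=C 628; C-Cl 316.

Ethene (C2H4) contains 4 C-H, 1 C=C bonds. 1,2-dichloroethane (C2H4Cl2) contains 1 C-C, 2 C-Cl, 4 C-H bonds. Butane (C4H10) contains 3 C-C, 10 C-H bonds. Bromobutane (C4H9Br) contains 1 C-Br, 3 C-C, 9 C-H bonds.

Reaction 1:
  Bonds broken (reactants):
    C-H: 4 × 399 = 1596
    C=C: 1 × 628 = 628
    Cl-Cl: 1 × 246 = 246
    Σ(broken) = 2470 kJ
  Bonds formed (products):
    C-C: 1 × 343 = 343
    C-Cl: 2 × 316 = 632
    C-H: 4 × 399 = 1596
    Σ(formed) = 2571 kJ
  ΔH_1 = 2470 − 2571 = −101 kJ
Reaction 2:
  Bonds broken (reactants):
    Br-Br: 1 × 188 = 188
    C-C: 3 × 343 = 1029
    C-H: 10 × 399 = 3990
    Σ(broken) = 5207 kJ
  Bonds formed (products):
    C-Br: 1 × 272 = 272
    C-C: 3 × 343 = 1029
    C-H: 9 × 399 = 3591
    H-Br: 1 × 359 = 359
    Σ(formed) = 5251 kJ
  ΔH_2 = 5207 − 5251 = −44 kJ
ΔH_1 − ΔH_2 = −57 kJ, so reaction 1 has the more negative ΔH; |ΔH_1 − ΔH_2| = 57 kJ.

Reaction 1, by 57 kJ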